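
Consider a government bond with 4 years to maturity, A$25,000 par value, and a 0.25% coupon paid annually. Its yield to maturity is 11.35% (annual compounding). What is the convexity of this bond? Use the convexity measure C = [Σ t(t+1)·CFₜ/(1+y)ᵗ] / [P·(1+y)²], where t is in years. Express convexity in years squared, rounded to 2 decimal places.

With y = 0.1135:
  t   CF        PV=CF/(1+0.1135)^t    t·PV        t(t+1)·PV
  1        62.50        56.1293        56.1293         112.2586
  2        62.50        50.4080       100.8160         302.4481
  3        62.50        45.2699       135.8096         543.2386
  4    25,062.50    16,302.8489    65,211.3958     326,056.9788
  Σ                 16,454.6562    65,504.1508     327,014.9241
P = 16,454.6562.
Convexity = Σ t(t+1)·PV / [P·(1+y)²] = 327,014.9241 / (16,454.6562 × 1.239882) = 16.02870.

16.03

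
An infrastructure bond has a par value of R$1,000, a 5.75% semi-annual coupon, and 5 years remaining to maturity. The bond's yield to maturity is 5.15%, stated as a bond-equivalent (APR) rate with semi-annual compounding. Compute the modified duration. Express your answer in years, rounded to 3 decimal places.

Periodic yield y = 0.02575. First find Macaulay duration:
  t   CF        PV=CF/(1+0.02575)^t    t·PV
  1        28.75        28.0283        28.0283
  2        28.75        27.3247        54.6493
  3        28.75        26.6387        79.9161
  4        28.75        25.9700       103.8800
  5        28.75        25.3180       126.5902
  6        28.75        24.6825       148.0948
  7        28.75        24.0629       168.4400
  8        28.75        23.4588       187.6703
  9        28.75        22.8699       205.8290
  10    1,028.75       797.8010     7,978.0103
  Σ                  1,026.1547     9,081.1084
P = 1,026.1547; Macaulay duration = 9,081.1084 / 1,026.1547 = 8.84965 half-year periods = 4.42482 years.
Modified duration = D_Mac / (1 + y) = 4.42482 / 1.02575 = 4.31375 years.

4.314 years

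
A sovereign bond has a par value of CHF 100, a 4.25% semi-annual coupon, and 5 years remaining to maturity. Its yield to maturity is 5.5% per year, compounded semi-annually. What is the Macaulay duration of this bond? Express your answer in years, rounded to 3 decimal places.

Periodic yield y = 0.0275. Discount each cash flow and weight by its period:
  t   CF        PV=CF/(1+0.0275)^t    t·PV
  1        2.125         2.0681         2.0681
  2        2.125         2.0128         4.0256
  3        2.125         1.9589         5.8767
  4        2.125         1.9065         7.6259
  5        2.125         1.8555         9.2773
  6        2.125         1.8058        10.8348
  7        2.125         1.7575        12.3022
  8        2.125         1.7104        13.6834
  9        2.125         1.6646        14.9818
  10     102.125        77.8599       778.5989
  Σ                     94.6000       859.2747
Price P = Σ PV = 94.6000.
Macaulay duration = Σ(t·PV) / P = 859.2747 / 94.6000 = 9.08325 half-year periods.
In years: 9.08325 / 2 = 4.54162 years.

4.542 years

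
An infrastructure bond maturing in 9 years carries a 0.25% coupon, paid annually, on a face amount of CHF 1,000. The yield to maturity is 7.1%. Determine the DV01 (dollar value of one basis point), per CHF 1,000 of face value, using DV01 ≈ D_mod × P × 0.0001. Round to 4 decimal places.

CHF 0.4601

Periodic yield y = 0.071.
  t   CF        PV=CF/(1+0.071)^t    t·PV
  1         2.50         2.3343         2.3343
  2         2.50         2.1795         4.3590
  3         2.50         2.0350         6.1051
  4         2.50         1.9001         7.6005
  5         2.50         1.7742         8.8708
  6         2.50         1.6565         9.9393
  7         2.50         1.5467        10.8271
  8         2.50         1.4442        11.5535
  9     1,002.50       540.7284     4,866.5552
  Σ                    555.5989     4,928.1448
P = 555.5989; D_Mac = 8.86997 yrs; D_mod = 8.28195 yrs.
DV01 ≈ 8.28195 × 555.5989 × 0.0001 = 0.460144.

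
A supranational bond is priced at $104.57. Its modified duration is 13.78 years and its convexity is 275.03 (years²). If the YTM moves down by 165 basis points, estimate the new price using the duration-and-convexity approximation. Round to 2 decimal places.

Duration effect: -D_mod·Δy = -13.78 × (-0.0165) = +0.227370
Convexity effect: ½·C·(Δy)² = 0.5 × 275.03 × (-0.0165)² = +0.03743845875
ΔP/P ≈ +0.227370 + 0.03743845875 = +0.26480845875
New price ≈ 104.57 × (1 + 0.26480845875) = 132.2610205314875.

$132.26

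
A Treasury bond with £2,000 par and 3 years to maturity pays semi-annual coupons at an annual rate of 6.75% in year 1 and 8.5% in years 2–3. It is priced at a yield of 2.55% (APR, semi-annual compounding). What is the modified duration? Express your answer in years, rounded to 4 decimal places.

Periodic yield y = 0.01275. First find Macaulay duration:
  t   CF        PV=CF/(1+0.01275)^t    t·PV
  1        67.50        66.6502        66.6502
  2        67.50        65.8111       131.6222
  3        85.00        81.8299       245.4898
  4        85.00        80.7997       323.1989
  5        85.00        79.7825       398.9125
  6     2,085.00     1,932.3801    11,594.2804
  Σ                  2,307.2536    12,760.1541
P = 2,307.2536; Macaulay duration = 12,760.1541 / 2,307.2536 = 5.53045 half-year periods = 2.76523 years.
Modified duration = D_Mac / (1 + y) = 2.76523 / 1.01275 = 2.73041 years.

2.7304 years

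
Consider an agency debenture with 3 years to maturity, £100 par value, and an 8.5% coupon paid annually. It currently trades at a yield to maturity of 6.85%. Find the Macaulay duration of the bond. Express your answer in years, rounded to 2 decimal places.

2.78 years

Periodic yield y = 0.0685. Discount each cash flow and weight by its year:
  t   CF        PV=CF/(1+0.0685)^t    t·PV
  1         8.50         7.9551         7.9551
  2         8.50         7.4451        14.8902
  3       108.50        88.9419       266.8256
  Σ                    104.3420       289.6708
Price P = Σ PV = 104.3420.
Macaulay duration = Σ(t·PV) / P = 289.6708 / 104.3420 = 2.77617 years.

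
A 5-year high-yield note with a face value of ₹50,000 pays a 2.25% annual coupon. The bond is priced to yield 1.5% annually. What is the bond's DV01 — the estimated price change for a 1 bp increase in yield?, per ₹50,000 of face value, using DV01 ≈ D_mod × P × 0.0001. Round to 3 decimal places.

₹24.438

Periodic yield y = 0.015.
  t   CF        PV=CF/(1+0.015)^t    t·PV
  1     1,125.00     1,108.3744     1,108.3744
  2     1,125.00     1,091.9945     2,183.9889
  3     1,125.00     1,075.8566     3,227.5699
  4     1,125.00     1,059.9573     4,239.8290
  5    51,125.00    47,457.3091   237,286.5457
  Σ                 51,793.4919   248,046.3079
P = 51,793.4919; D_Mac = 4.78914 yrs; D_mod = 4.71836 yrs.
DV01 ≈ 4.71836 × 51,793.4919 × 0.0001 = 24.438060.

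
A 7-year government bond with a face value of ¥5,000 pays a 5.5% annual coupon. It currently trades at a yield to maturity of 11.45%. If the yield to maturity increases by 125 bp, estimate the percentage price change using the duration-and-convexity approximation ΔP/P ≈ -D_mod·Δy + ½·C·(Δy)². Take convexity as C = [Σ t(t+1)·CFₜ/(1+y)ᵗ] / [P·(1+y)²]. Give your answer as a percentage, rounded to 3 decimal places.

-6.221%

With y = 0.1145:
  t   CF        PV=CF/(1+0.1145)^t    t·PV        t(t+1)·PV
  1       275.00       246.7474       246.7474         493.4948
  2       275.00       221.3974       442.7948       1,328.3845
  3       275.00       198.6518       595.9554       2,383.8214
  4       275.00       178.2430       712.9719       3,564.8593
  5       275.00       159.9309       799.6544       4,797.9264
  6       275.00       143.5001       861.0007       6,027.0049
  7     5,275.00     2,469.8010    17,288.6067     138,308.8535
  Σ                  3,618.2715    20,947.7313     156,904.3450
P = 3,618.2715; D_Mac = 5.78943 yrs; D_mod = 5.19464 yrs; C = 34.91191.
Duration effect: -5.19464 × (+0.0125) = -0.064933
Convexity effect: 0.5 × 34.91191 × (0.0125)² = +0.0027275
ΔP/P ≈ -0.064933 + 0.0027275 = -0.062206 = -6.2206%.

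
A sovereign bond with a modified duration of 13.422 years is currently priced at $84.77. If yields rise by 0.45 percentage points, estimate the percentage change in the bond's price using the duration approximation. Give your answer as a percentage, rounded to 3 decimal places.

-6.040%

Duration approximation: ΔP/P ≈ -D_mod · Δy = -13.422 × (+0.0045) = -0.060399.
As a percentage: -6.0399%.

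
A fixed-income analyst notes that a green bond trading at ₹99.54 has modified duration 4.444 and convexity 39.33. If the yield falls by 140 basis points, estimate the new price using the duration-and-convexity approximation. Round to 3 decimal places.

₹106.117

Duration effect: -D_mod·Δy = -4.444 × (-0.014) = +0.062216
Convexity effect: ½·C·(Δy)² = 0.5 × 39.33 × (-0.014)² = +0.00385434
ΔP/P ≈ +0.062216 + 0.00385434 = +0.06607034
New price ≈ 99.54 × (1 + 0.06607034) = 106.1166416436.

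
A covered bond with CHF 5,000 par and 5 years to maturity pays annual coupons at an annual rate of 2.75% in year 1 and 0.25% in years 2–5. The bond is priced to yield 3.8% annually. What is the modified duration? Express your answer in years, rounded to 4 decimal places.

Periodic yield y = 0.038. First find Macaulay duration:
  t   CF        PV=CF/(1+0.038)^t    t·PV
  1       137.50       132.4663       132.4663
  2        12.50        11.6015        23.2031
  3        12.50        11.1768        33.5304
  4        12.50        10.7676        43.0706
  5     5,012.50     4,159.7537    20,798.7686
  Σ                  4,325.7660    21,031.0389
P = 4,325.7660; Macaulay duration = 21,031.0389 / 4,325.7660 = 4.86181 years.
Modified duration = D_Mac / (1 + y) = 4.86181 / 1.038 = 4.68382 years.

4.6838 years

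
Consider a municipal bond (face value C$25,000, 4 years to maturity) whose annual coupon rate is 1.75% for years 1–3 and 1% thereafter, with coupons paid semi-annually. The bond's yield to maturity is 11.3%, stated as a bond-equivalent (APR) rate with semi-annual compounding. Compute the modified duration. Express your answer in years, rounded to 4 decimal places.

3.6456 years

Periodic yield y = 0.0565. First find Macaulay duration:
  t   CF        PV=CF/(1+0.0565)^t    t·PV
  1       218.75       207.0516       207.0516
  2       218.75       195.9788       391.9576
  3       218.75       185.4981       556.4944
  4       218.75       175.5780       702.3119
  5       218.75       166.1883       830.9417
  6       218.75       157.3008       943.8051
  7       125.00        85.0792       595.5545
  8    25,125.00    16,186.3922   129,491.1376
  Σ                 17,359.0671   133,719.2544
P = 17,359.0671; Macaulay duration = 133,719.2544 / 17,359.0671 = 7.70314 half-year periods = 3.85157 years.
Modified duration = D_Mac / (1 + y) = 3.85157 / 1.0565 = 3.64559 years.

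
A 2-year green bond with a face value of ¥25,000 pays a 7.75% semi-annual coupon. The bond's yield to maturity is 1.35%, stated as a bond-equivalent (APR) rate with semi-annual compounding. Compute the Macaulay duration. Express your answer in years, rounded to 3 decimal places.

1.898 years

Periodic yield y = 0.00675. Discount each cash flow and weight by its period:
  t   CF        PV=CF/(1+0.00675)^t    t·PV
  1       968.75       962.2548       962.2548
  2       968.75       955.8031     1,911.6062
  3       968.75       949.3947     2,848.1841
  4    25,968.75    25,279.2679   101,117.0716
  Σ                 28,146.7205   106,839.1167
Price P = Σ PV = 28,146.7205.
Macaulay duration = Σ(t·PV) / P = 106,839.1167 / 28,146.7205 = 3.79579 half-year periods.
In years: 3.79579 / 2 = 1.89790 years.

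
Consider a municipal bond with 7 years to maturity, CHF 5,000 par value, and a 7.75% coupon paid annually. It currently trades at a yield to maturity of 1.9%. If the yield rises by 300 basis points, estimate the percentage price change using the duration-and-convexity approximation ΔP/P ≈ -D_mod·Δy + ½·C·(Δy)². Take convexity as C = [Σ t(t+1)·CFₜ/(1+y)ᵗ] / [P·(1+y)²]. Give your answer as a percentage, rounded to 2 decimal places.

With y = 0.019:
  t   CF        PV=CF/(1+0.019)^t    t·PV        t(t+1)·PV
  1       387.50       380.2748       380.2748         760.5496
  2       387.50       373.1843       746.3686       2,239.1057
  3       387.50       366.2260     1,098.6780       4,394.7118
  4       387.50       359.3974     1,437.5897       7,187.9487
  5       387.50       352.6962     1,763.4810      10,580.8862
  6       387.50       346.1199     2,076.7196      14,537.0369
  7     5,387.50     4,722.4568    33,057.1977     264,457.5816
  Σ                  6,900.3554    40,560.3093     304,157.8204
P = 6,900.3554; D_Mac = 5.87800 yrs; D_mod = 5.76840 yrs; C = 42.45014.
Duration effect: -5.76840 × (+0.03) = -0.173052
Convexity effect: 0.5 × 42.45014 × (0.03)² = +0.0191026
ΔP/P ≈ -0.173052 + 0.0191026 = -0.153950 = -15.3950%.

-15.39%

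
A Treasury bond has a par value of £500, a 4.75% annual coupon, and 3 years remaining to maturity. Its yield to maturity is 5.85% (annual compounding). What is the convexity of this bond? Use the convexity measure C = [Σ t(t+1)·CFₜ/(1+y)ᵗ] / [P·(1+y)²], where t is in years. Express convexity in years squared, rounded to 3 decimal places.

With y = 0.0585:
  t   CF        PV=CF/(1+0.0585)^t    t·PV        t(t+1)·PV
  1        23.75        22.4374        22.4374          44.8748
  2        23.75        21.1974        42.3947         127.1842
  3       523.75       441.6228     1,324.8683       5,299.4731
  Σ                    485.2575     1,389.7004       5,471.5322
P = 485.2575.
Convexity = Σ t(t+1)·PV / [P·(1+y)²] = 5,471.5322 / (485.2575 × 1.120422) = 10.06364.

10.064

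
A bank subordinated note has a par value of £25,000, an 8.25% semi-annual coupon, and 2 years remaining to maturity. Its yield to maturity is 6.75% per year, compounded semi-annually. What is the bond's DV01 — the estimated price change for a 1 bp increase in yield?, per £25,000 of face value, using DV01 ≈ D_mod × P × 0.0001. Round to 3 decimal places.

Periodic yield y = 0.03375.
  t   CF        PV=CF/(1+0.03375)^t    t·PV
  1     1,031.25       997.5816       997.5816
  2     1,031.25       965.0125     1,930.0249
  3     1,031.25       933.5066     2,800.5198
  4    26,031.25    22,794.6502    91,178.6010
  Σ                 25,690.7509    96,906.7273
P = 25,690.7509; D_Mac = 3.77205 half-year periods = 1.88602 yrs; D_mod = 1.82445 yrs.
DV01 ≈ 1.82445 × 25,690.7509 × 0.0001 = 4.687145.

£4.687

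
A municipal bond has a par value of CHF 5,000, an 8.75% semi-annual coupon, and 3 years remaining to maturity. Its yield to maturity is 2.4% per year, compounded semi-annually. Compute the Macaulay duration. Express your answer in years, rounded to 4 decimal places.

2.7302 years

Periodic yield y = 0.012. Discount each cash flow and weight by its period:
  t   CF        PV=CF/(1+0.012)^t    t·PV
  1       218.75       216.1561       216.1561
  2       218.75       213.5930       427.1860
  3       218.75       211.0603       633.1809
  4       218.75       208.5576       834.2304
  5       218.75       206.0846     1,030.4229
  6     5,218.75     4,858.2898    29,149.7388
  Σ                  5,913.7414    32,290.9151
Price P = Σ PV = 5,913.7414.
Macaulay duration = Σ(t·PV) / P = 32,290.9151 / 5,913.7414 = 5.46032 half-year periods.
In years: 5.46032 / 2 = 2.73016 years.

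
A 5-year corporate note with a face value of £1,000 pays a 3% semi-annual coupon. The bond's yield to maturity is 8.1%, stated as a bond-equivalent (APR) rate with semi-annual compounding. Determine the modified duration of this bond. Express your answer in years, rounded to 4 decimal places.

Periodic yield y = 0.0405. First find Macaulay duration:
  t   CF        PV=CF/(1+0.0405)^t    t·PV
  1        15.00        14.4161        14.4161
  2        15.00        13.8550        27.7100
  3        15.00        13.3157        39.9472
  4        15.00        12.7974        51.1897
  5        15.00        12.2993        61.4966
  6        15.00        11.8206        70.9235
  7        15.00        11.3605        79.5234
  8        15.00        10.9183        87.3463
  9        15.00        10.4933        94.4398
  10    1,015.00       682.4097     6,824.0971
  Σ                    793.6860     7,351.0897
P = 793.6860; Macaulay duration = 7,351.0897 / 793.6860 = 9.26196 half-year periods = 4.63098 years.
Modified duration = D_Mac / (1 + y) = 4.63098 / 1.0405 = 4.45073 years.

4.4507 years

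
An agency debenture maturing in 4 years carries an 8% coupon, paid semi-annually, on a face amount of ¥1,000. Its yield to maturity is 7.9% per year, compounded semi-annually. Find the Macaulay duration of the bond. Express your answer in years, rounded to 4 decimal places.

Periodic yield y = 0.0395. Discount each cash flow and weight by its period:
  t   CF        PV=CF/(1+0.0395)^t    t·PV
  1        40.00        38.4800        38.4800
  2        40.00        37.0178        74.0357
  3        40.00        35.6112       106.8336
  4        40.00        34.2580       137.0320
  5        40.00        32.9562       164.7811
  6        40.00        31.7039       190.2235
  7        40.00        30.4992       213.4944
  8     1,040.00       762.8469     6,102.7753
  Σ                  1,003.3733     7,027.6557
Price P = Σ PV = 1,003.3733.
Macaulay duration = Σ(t·PV) / P = 7,027.6557 / 1,003.3733 = 7.00403 half-year periods.
In years: 7.00403 / 2 = 3.50201 years.

3.5020 years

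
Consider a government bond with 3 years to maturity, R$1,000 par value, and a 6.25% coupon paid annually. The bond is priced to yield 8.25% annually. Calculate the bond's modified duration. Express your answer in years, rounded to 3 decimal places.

2.607 years

Periodic yield y = 0.0825. First find Macaulay duration:
  t   CF        PV=CF/(1+0.0825)^t    t·PV
  1        62.50        57.7367        57.7367
  2        62.50        53.3365       106.6729
  3     1,062.50       837.6165     2,512.8495
  Σ                    948.6897     2,677.2591
P = 948.6897; Macaulay duration = 2,677.2591 / 948.6897 = 2.82206 years.
Modified duration = D_Mac / (1 + y) = 2.82206 / 1.0825 = 2.60698 years.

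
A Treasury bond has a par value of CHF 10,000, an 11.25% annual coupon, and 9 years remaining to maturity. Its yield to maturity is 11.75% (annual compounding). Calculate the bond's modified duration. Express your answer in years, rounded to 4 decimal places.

Periodic yield y = 0.1175. First find Macaulay duration:
  t   CF        PV=CF/(1+0.1175)^t    t·PV
  1     1,125.00     1,006.7114     1,006.7114
  2     1,125.00       900.8603     1,801.7206
  3     1,125.00       806.1390     2,418.4170
  4     1,125.00       721.3772     2,885.5087
  5     1,125.00       645.5277     3,227.6384
  6     1,125.00       577.6534     3,465.9204
  7     1,125.00       516.9158     3,618.4105
  8     1,125.00       462.5645     3,700.5157
  9    11,125.00     4,093.2874    36,839.5862
  Σ                  9,731.0366    58,964.4289
P = 9,731.0366; Macaulay duration = 58,964.4289 / 9,731.0366 = 6.05942 years.
Modified duration = D_Mac / (1 + y) = 6.05942 / 1.1175 = 5.42230 years.

5.4223 years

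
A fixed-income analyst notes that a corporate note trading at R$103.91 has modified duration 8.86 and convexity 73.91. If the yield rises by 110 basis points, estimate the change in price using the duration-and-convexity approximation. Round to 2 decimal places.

Duration effect: -D_mod·Δy = -8.86 × (+0.011) = -0.097460
Convexity effect: ½·C·(Δy)² = 0.5 × 73.91 × (0.011)² = +0.004471555
ΔP/P ≈ -0.097460 + 0.004471555 = -0.092988445
ΔP ≈ 103.91 × (-0.092988445) = -9.66242931995.

-R$9.66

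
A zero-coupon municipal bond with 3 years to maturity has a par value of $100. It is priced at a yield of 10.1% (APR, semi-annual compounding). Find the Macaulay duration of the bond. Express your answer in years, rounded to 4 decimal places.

A zero-coupon bond has a single cash flow at maturity, so its Macaulay duration equals its maturity: 3 years.
(Equivalently: 6 semi-annual periods ÷ 2 = 3 years.)

3.0000 years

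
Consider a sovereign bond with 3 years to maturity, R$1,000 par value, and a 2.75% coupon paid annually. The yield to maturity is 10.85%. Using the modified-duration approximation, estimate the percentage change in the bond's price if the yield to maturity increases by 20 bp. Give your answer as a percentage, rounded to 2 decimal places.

-0.53%

Periodic yield y = 0.1085. Modified duration first:
  t   CF        PV=CF/(1+0.1085)^t    t·PV
  1        27.50        24.8083        24.8083
  2        27.50        22.3801        44.7601
  3     1,027.50       754.3532     2,263.0596
  Σ                    801.5416     2,332.6280
P = 801.5416; D_Mac = 2.91018 yrs; D_mod = 2.91018/(1+0.1085) = 2.62533 yrs.
ΔP/P ≈ -D_mod · Δy = -2.62533 × (+0.002) = -0.005251 = -0.5251%.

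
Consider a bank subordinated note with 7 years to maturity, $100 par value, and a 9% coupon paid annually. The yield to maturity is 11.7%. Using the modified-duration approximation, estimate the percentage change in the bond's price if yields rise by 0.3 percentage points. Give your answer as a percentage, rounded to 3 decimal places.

Periodic yield y = 0.117. Modified duration first:
  t   CF        PV=CF/(1+0.117)^t    t·PV
  1         9.00         8.0573         8.0573
  2         9.00         7.2133        14.4267
  3         9.00         6.4578        19.3733
  4         9.00         5.7814        23.1254
  5         9.00         5.1758        25.8789
  6         9.00         4.6337        27.8019
  7       109.00        50.2405       351.6838
  Σ                     87.5597       470.3474
P = 87.5597; D_Mac = 5.37173 yrs; D_mod = 5.37173/(1+0.117) = 4.80907 yrs.
ΔP/P ≈ -D_mod · Δy = -4.80907 × (+0.003) = -0.014427 = -1.4427%.

-1.443%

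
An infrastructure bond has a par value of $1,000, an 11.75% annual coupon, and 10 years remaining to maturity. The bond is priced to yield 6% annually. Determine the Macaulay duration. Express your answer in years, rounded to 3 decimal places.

6.975 years

Periodic yield y = 0.06. Discount each cash flow and weight by its year:
  t   CF        PV=CF/(1+0.06)^t    t·PV
  1       117.50       110.8491       110.8491
  2       117.50       104.5746       209.1492
  3       117.50        98.6553       295.9658
  4       117.50        93.0710       372.2840
  5       117.50        87.8028       439.0142
  6       117.50        82.8329       496.9972
  7       117.50        78.1442       547.0095
  8       117.50        73.7210       589.7676
  9       117.50        69.5481       625.9326
  10    1,117.50       624.0062     6,240.0616
  Σ                  1,423.2050     9,927.0308
Price P = Σ PV = 1,423.2050.
Macaulay duration = Σ(t·PV) / P = 9,927.0308 / 1,423.2050 = 6.97512 years.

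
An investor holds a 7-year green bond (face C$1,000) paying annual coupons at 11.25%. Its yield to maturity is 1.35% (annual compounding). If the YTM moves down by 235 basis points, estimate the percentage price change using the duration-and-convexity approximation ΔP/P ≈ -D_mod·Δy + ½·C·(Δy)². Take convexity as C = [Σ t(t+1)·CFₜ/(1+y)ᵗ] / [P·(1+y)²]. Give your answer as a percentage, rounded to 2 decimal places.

With y = 0.0135:
  t   CF        PV=CF/(1+0.0135)^t    t·PV        t(t+1)·PV
  1       112.50       111.0015       111.0015         222.0030
  2       112.50       109.5229       219.0458         657.1375
  3       112.50       108.0641       324.1922       1,296.7687
  4       112.50       106.6246       426.4985       2,132.4925
  5       112.50       105.2044       526.0218       3,156.1309
  6       112.50       103.8030       622.8181       4,359.7270
  7     1,112.50     1,012.8235     7,089.7642      56,718.1133
  Σ                  1,657.0439     9,319.3421      68,542.3728
P = 1,657.0439; D_Mac = 5.62408 yrs; D_mod = 5.54916 yrs; C = 40.26963.
Duration effect: -5.54916 × (-0.0235) = +0.130405
Convexity effect: 0.5 × 40.26963 × (-0.0235)² = +0.0111195
ΔP/P ≈ +0.130405 + 0.0111195 = +0.141525 = +14.1525%.

+14.15%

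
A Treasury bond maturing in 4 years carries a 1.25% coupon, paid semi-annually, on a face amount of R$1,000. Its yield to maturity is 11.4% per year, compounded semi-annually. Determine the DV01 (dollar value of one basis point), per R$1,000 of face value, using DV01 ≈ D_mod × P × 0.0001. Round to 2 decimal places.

Periodic yield y = 0.057.
  t   CF        PV=CF/(1+0.057)^t    t·PV
  1         6.25         5.9130         5.9130
  2         6.25         5.5941        11.1882
  3         6.25         5.2924        15.8773
  4         6.25         5.0070        20.0281
  5         6.25         4.7370        23.6851
  6         6.25         4.4816        26.8894
  7         6.25         4.2399        29.6793
  8     1,006.25       645.8118     5,166.4946
  Σ                    681.0768     5,299.7550
P = 681.0768; D_Mac = 7.78143 half-year periods = 3.89072 yrs; D_mod = 3.68091 yrs.
DV01 ≈ 3.68091 × 681.0768 × 0.0001 = 0.250698.

R$0.25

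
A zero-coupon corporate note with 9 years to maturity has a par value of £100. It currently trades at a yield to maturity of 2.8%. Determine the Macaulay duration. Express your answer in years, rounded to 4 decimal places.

9.0000 years

A zero-coupon bond has a single cash flow at maturity, so its Macaulay duration equals its maturity: 9 years.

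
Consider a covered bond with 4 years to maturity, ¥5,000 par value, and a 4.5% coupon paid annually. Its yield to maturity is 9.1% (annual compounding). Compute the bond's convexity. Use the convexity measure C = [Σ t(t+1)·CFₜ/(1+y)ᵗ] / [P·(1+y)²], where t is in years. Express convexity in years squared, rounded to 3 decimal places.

With y = 0.091:
  t   CF        PV=CF/(1+0.091)^t    t·PV        t(t+1)·PV
  1       225.00       206.2328       206.2328         412.4656
  2       225.00       189.0310       378.0620       1,134.1860
  3       225.00       173.2640       519.7919       2,079.1677
  4     5,225.00     3,687.9693    14,751.8770      73,759.3852
  Σ                  4,256.4970    15,855.9638      77,385.2044
P = 4,256.4970.
Convexity = Σ t(t+1)·PV / [P·(1+y)²] = 77,385.2044 / (4,256.4970 × 1.190281) = 15.27412.

15.274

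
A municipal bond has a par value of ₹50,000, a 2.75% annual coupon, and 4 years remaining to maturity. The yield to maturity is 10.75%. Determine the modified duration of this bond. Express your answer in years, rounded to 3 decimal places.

Periodic yield y = 0.1075. First find Macaulay duration:
  t   CF        PV=CF/(1+0.1075)^t    t·PV
  1     1,375.00     1,241.5350     1,241.5350
  2     1,375.00     1,121.0248     2,242.0496
  3     1,375.00     1,012.2120     3,036.6361
  4    51,375.00    34,148.9139   136,595.6555
  Σ                 37,523.6857   143,115.8762
P = 37,523.6857; Macaulay duration = 143,115.8762 / 37,523.6857 = 3.81401 years.
Modified duration = D_Mac / (1 + y) = 3.81401 / 1.1075 = 3.44381 years.

3.444 years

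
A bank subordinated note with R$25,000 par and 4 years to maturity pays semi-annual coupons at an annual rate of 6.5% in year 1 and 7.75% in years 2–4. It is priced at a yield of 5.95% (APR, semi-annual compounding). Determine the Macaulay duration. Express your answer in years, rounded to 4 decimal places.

Periodic yield y = 0.02975. Discount each cash flow and weight by its period:
  t   CF        PV=CF/(1+0.02975)^t    t·PV
  1       812.50       789.0265       789.0265
  2       812.50       766.2311     1,532.4622
  3       968.75       887.1893     2,661.5680
  4       968.75       861.5580     3,446.2319
  5       968.75       836.6671     4,183.3357
  6       968.75       812.4954     4,874.9724
  7       968.75       789.0220     5,523.1540
  8    25,968.75    20,539.8203   164,318.5627
  Σ                 26,282.0097   187,329.3134
Price P = Σ PV = 26,282.0097.
Macaulay duration = Σ(t·PV) / P = 187,329.3134 / 26,282.0097 = 7.12766 half-year periods.
In years: 7.12766 / 2 = 3.56383 years.

3.5638 years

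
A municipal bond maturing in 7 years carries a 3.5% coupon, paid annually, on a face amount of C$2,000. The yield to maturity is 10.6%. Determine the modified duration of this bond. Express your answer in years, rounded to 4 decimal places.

Periodic yield y = 0.106. First find Macaulay duration:
  t   CF        PV=CF/(1+0.106)^t    t·PV
  1        70.00        63.2911        63.2911
  2        70.00        57.2253       114.4505
  3        70.00        51.7407       155.2222
  4        70.00        46.7819       187.1275
  5        70.00        42.2983       211.4913
  6        70.00        38.2443       229.4661
  7     2,070.00     1,022.5498     7,157.8484
  Σ                  1,322.1314     8,118.8971
P = 1,322.1314; Macaulay duration = 8,118.8971 / 1,322.1314 = 6.14076 years.
Modified duration = D_Mac / (1 + y) = 6.14076 / 1.106 = 5.55223 years.

5.5522 years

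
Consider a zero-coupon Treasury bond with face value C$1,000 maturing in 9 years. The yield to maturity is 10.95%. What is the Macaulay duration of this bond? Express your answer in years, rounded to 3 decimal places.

A zero-coupon bond has a single cash flow at maturity, so its Macaulay duration equals its maturity: 9 years.

9.000 years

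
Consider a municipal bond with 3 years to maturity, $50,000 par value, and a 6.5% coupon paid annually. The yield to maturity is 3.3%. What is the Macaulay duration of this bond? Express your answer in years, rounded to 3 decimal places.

Periodic yield y = 0.033. Discount each cash flow and weight by its year:
  t   CF        PV=CF/(1+0.033)^t    t·PV
  1     3,250.00     3,146.1762     3,146.1762
  2     3,250.00     3,045.6691     6,091.3382
  3    53,250.00    48,307.9544   144,923.8632
  Σ                 54,499.7997   154,161.3776
Price P = Σ PV = 54,499.7997.
Macaulay duration = Σ(t·PV) / P = 154,161.3776 / 54,499.7997 = 2.82866 years.

2.829 years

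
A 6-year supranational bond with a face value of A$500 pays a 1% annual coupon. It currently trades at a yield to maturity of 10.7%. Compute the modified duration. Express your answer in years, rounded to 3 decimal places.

Periodic yield y = 0.107. First find Macaulay duration:
  t   CF        PV=CF/(1+0.107)^t    t·PV
  1         5.00         4.5167         4.5167
  2         5.00         4.0801         8.1603
  3         5.00         3.6858        11.0573
  4         5.00         3.3295        13.3180
  5         5.00         3.0077        15.0384
  6       505.00       274.4136     1,646.4817
  Σ                    293.0334     1,698.5724
P = 293.0334; Macaulay duration = 1,698.5724 / 293.0334 = 5.79651 years.
Modified duration = D_Mac / (1 + y) = 5.79651 / 1.107 = 5.23624 years.

5.236 years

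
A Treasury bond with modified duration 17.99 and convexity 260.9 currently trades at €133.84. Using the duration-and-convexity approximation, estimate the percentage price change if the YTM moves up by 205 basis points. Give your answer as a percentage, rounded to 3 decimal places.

-31.397%

Duration effect: -D_mod·Δy = -17.99 × (+0.0205) = -0.368795
Convexity effect: ½·C·(Δy)² = 0.5 × 260.9 × (0.0205)² = +0.0548216125
ΔP/P ≈ -0.368795 + 0.0548216125 = -0.3139733875
= -31.39733875%.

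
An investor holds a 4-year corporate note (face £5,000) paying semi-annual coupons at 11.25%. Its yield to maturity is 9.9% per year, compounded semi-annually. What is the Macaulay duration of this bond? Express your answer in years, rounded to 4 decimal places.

3.3450 years

Periodic yield y = 0.0495. Discount each cash flow and weight by its period:
  t   CF        PV=CF/(1+0.0495)^t    t·PV
  1       281.25       267.9848       267.9848
  2       281.25       255.3452       510.6903
  3       281.25       243.3017       729.9052
  4       281.25       231.8263       927.3053
  5       281.25       220.8922     1,104.4608
  6       281.25       210.4737     1,262.8423
  7       281.25       200.5467     1,403.8266
  8     5,281.25     3,588.2045    28,705.6358
  Σ                  5,218.5750    34,912.6511
Price P = Σ PV = 5,218.5750.
Macaulay duration = Σ(t·PV) / P = 34,912.6511 / 5,218.5750 = 6.69007 half-year periods.
In years: 6.69007 / 2 = 3.34504 years.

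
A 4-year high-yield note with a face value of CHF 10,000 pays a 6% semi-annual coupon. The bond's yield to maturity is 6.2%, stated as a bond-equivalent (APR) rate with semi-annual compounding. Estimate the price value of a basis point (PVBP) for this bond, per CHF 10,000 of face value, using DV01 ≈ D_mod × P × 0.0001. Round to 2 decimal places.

CHF 3.48

Periodic yield y = 0.031.
  t   CF        PV=CF/(1+0.031)^t    t·PV
  1       300.00       290.9796       290.9796
  2       300.00       282.2305       564.4610
  3       300.00       273.7444       821.2332
  4       300.00       265.5135     1,062.0540
  5       300.00       257.5301     1,287.6503
  6       300.00       249.7867     1,498.7200
  7       300.00       242.2761     1,695.9328
  8    10,300.00     8,068.0374    64,544.2992
  Σ                  9,930.0983    71,765.3301
P = 9,930.0983; D_Mac = 7.22705 half-year periods = 3.61353 yrs; D_mod = 3.50487 yrs.
DV01 ≈ 3.50487 × 9,930.0983 × 0.0001 = 3.480375.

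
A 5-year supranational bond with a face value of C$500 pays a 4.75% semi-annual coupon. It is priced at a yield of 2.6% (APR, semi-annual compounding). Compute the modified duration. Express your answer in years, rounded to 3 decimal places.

Periodic yield y = 0.013. First find Macaulay duration:
  t   CF        PV=CF/(1+0.013)^t    t·PV
  1       11.875        11.7226        11.7226
  2       11.875        11.5722        23.1443
  3       11.875        11.4237        34.2710
  4       11.875        11.2771        45.1082
  5       11.875        11.1323        55.6617
  6       11.875        10.9895        65.9369
  7       11.875        10.8484        75.9391
  8       11.875        10.7092        85.6738
  9       11.875        10.5718        95.1461
  10     511.875       449.8518     4,498.5180
  Σ                    550.0986     4,991.1218
P = 550.0986; Macaulay duration = 4,991.1218 / 550.0986 = 9.07314 half-year periods = 4.53657 years.
Modified duration = D_Mac / (1 + y) = 4.53657 / 1.013 = 4.47835 years.

4.478 years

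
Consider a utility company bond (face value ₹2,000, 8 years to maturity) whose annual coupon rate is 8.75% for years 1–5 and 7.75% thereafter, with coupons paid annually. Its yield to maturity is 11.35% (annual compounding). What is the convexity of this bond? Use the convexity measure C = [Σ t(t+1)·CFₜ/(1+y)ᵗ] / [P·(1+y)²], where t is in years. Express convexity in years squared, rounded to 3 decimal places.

With y = 0.1135:
  t   CF        PV=CF/(1+0.1135)^t    t·PV        t(t+1)·PV
  1       175.00       157.1621       157.1621         314.3242
  2       175.00       141.1424       282.2849         846.8546
  3       175.00       126.7557       380.2670       1,521.0680
  4       175.00       113.8354       455.3414       2,276.7071
  5       175.00       102.2320       511.1601       3,066.9606
  6       155.00        81.3187       487.9121       3,415.3849
  7       155.00        73.0298       511.2086       4,089.6692
  8     2,155.00       911.8544     7,294.8353      65,653.5176
  Σ                  1,707.3305    10,080.1716      81,184.4862
P = 1,707.3305.
Convexity = Σ t(t+1)·PV / [P·(1+y)²] = 81,184.4862 / (1,707.3305 × 1.239882) = 38.35085.

38.351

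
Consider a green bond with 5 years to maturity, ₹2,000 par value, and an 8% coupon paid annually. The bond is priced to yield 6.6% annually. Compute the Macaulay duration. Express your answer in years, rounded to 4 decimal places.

4.3333 years

Periodic yield y = 0.066. Discount each cash flow and weight by its year:
  t   CF        PV=CF/(1+0.066)^t    t·PV
  1       160.00       150.0938       150.0938
  2       160.00       140.8009       281.6019
  3       160.00       132.0834       396.2503
  4       160.00       123.9057       495.6227
  5     2,160.00     1,569.1618     7,845.8090
  Σ                  2,116.0457     9,169.3777
Price P = Σ PV = 2,116.0457.
Macaulay duration = Σ(t·PV) / P = 9,169.3777 / 2,116.0457 = 4.33326 years.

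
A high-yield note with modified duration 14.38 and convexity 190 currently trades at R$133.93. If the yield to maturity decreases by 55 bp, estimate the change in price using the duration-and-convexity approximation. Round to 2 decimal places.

Duration effect: -D_mod·Δy = -14.38 × (-0.0055) = +0.079090
Convexity effect: ½·C·(Δy)² = 0.5 × 190 × (-0.0055)² = +0.00287375
ΔP/P ≈ +0.079090 + 0.00287375 = +0.08196375
ΔP ≈ 133.93 × (+0.08196375) = +10.9774050375.

+R$10.98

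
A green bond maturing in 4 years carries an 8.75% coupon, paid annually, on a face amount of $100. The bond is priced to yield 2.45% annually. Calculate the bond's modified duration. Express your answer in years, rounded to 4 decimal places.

3.5065 years

Periodic yield y = 0.0245. First find Macaulay duration:
  t   CF        PV=CF/(1+0.0245)^t    t·PV
  1         8.75         8.5408         8.5408
  2         8.75         8.3365        16.6730
  3         8.75         8.1371        24.4114
  4       108.75        98.7146       394.8584
  Σ                    123.7290       444.4836
P = 123.7290; Macaulay duration = 444.4836 / 123.7290 = 3.59240 years.
Modified duration = D_Mac / (1 + y) = 3.59240 / 1.0245 = 3.50649 years.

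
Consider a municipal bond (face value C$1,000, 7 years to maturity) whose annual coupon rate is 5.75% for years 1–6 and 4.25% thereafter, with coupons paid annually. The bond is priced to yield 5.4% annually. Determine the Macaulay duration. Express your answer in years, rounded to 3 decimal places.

Periodic yield y = 0.054. Discount each cash flow and weight by its year:
  t   CF        PV=CF/(1+0.054)^t    t·PV
  1        57.50        54.5541        54.5541
  2        57.50        51.7591       103.5182
  3        57.50        49.1073       147.3219
  4        57.50        46.5914       186.3654
  5        57.50        44.2043       221.0216
  6        57.50        41.9396       251.6375
  7     1,042.50       721.4260     5,049.9820
  Σ                  1,009.5817     6,014.4007
Price P = Σ PV = 1,009.5817.
Macaulay duration = Σ(t·PV) / P = 6,014.4007 / 1,009.5817 = 5.95732 years.

5.957 years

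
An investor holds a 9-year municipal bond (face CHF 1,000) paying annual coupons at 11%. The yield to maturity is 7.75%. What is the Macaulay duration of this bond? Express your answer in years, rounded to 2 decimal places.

Periodic yield y = 0.0775. Discount each cash flow and weight by its year:
  t   CF        PV=CF/(1+0.0775)^t    t·PV
  1       110.00       102.0882       102.0882
  2       110.00        94.7454       189.4908
  3       110.00        87.9308       263.7923
  4       110.00        81.6063       326.4251
  5       110.00        75.7367       378.6834
  6       110.00        70.2893       421.7356
  7       110.00        65.2337       456.6356
  8       110.00        60.5417       484.3334
  9     1,110.00       566.9796     5,102.8168
  Σ                  1,205.1515     7,726.0012
Price P = Σ PV = 1,205.1515.
Macaulay duration = Σ(t·PV) / P = 7,726.0012 / 1,205.1515 = 6.41081 years.

6.41 years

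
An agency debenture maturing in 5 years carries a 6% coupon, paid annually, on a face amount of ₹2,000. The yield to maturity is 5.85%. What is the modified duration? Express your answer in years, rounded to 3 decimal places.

Periodic yield y = 0.0585. First find Macaulay duration:
  t   CF        PV=CF/(1+0.0585)^t    t·PV
  1       120.00       113.3680       113.3680
  2       120.00       107.1025       214.2050
  3       120.00       101.1833       303.5498
  4       120.00        95.5912       382.3647
  5     2,120.00     1,595.4439     7,977.2197
  Σ                  2,012.6888     8,990.7071
P = 2,012.6888; Macaulay duration = 8,990.7071 / 2,012.6888 = 4.46701 years.
Modified duration = D_Mac / (1 + y) = 4.46701 / 1.0585 = 4.22014 years.

4.220 years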